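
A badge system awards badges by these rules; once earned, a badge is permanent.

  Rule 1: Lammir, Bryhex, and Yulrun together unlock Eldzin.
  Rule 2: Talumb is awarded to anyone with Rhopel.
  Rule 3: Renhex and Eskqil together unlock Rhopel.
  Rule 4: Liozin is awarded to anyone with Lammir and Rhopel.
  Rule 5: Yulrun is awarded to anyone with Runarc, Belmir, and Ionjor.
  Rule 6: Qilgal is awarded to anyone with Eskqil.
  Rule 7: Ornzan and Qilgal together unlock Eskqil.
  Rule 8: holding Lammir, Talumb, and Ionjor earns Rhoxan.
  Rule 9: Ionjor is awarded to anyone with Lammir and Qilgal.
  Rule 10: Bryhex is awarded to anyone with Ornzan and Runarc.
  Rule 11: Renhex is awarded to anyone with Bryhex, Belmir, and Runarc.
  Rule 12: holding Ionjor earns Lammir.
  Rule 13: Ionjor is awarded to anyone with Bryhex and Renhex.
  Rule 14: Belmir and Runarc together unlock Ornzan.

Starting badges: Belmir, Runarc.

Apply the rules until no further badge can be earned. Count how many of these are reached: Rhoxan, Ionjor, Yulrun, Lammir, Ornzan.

4

With Belmir and Runarc, Ornzan is earned (Rule 14).
With Ornzan and Runarc, Bryhex is earned (Rule 10).
With Bryhex, Belmir, and Runarc, Renhex is earned (Rule 11).
With Bryhex and Renhex, Ionjor is earned (Rule 13).
With Runarc, Belmir, and Ionjor, Yulrun is earned (Rule 5).
With Ionjor, Lammir is earned (Rule 12).
Rhoxan would need Lammir, Talumb, and Ionjor (Rule 8), but Talumb is never earned.
Ionjor: reached.
Yulrun: reached.
Lammir: reached.
Ornzan: reached.
Reached: Ionjor, Yulrun, Lammir, and Ornzan — 4 of the 5.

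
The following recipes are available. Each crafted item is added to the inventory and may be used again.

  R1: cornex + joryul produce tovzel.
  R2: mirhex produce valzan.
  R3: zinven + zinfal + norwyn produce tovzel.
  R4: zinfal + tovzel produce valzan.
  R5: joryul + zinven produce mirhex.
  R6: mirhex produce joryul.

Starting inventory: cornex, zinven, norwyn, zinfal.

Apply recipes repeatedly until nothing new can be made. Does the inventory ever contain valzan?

zinven + zinfal + norwyn → tovzel (R3).
zinfal + tovzel → valzan (R4).

Yes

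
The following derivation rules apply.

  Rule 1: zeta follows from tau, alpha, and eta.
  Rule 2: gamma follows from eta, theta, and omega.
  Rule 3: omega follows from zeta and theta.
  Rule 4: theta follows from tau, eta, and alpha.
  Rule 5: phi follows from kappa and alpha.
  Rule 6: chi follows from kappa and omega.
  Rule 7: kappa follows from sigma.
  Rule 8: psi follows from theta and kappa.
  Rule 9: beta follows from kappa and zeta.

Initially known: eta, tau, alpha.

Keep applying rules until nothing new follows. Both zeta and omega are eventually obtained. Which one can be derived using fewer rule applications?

zeta: tau, alpha, and eta hold, so zeta follows (Rule 1). [1 rule application]
omega: tau, alpha, and eta hold, so zeta follows (Rule 1). tau, eta, and alpha hold, so theta follows (Rule 4). From zeta and theta, Rule 3 gives omega. [3 rule applications]
zeta needs fewer.

zeta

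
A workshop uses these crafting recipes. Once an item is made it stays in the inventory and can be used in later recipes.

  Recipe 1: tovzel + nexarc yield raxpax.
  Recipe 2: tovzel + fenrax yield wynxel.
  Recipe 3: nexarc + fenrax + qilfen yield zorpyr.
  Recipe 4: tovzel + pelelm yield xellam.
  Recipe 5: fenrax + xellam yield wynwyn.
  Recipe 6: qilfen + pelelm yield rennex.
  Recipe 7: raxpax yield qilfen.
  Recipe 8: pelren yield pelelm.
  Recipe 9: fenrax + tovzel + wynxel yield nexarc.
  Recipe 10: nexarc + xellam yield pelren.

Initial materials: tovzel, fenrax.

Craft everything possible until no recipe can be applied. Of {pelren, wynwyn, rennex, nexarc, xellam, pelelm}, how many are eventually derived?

1

tovzel + fenrax → wynxel (Recipe 2).
Using Recipe 9, fenrax, tovzel, and wynxel make nexarc.
pelren would need nexarc and xellam (Recipe 10), but xellam is never obtained.
wynwyn would need fenrax and xellam (Recipe 5), but xellam is never obtained.
rennex would need qilfen and pelelm (Recipe 6), but pelelm is never obtained.
nexarc: reached.
xellam would need tovzel and pelelm (Recipe 4), but pelelm is never obtained.
pelelm would need pelren (Recipe 8), but pelren is never obtained.
Reached: nexarc — 1 of the 6.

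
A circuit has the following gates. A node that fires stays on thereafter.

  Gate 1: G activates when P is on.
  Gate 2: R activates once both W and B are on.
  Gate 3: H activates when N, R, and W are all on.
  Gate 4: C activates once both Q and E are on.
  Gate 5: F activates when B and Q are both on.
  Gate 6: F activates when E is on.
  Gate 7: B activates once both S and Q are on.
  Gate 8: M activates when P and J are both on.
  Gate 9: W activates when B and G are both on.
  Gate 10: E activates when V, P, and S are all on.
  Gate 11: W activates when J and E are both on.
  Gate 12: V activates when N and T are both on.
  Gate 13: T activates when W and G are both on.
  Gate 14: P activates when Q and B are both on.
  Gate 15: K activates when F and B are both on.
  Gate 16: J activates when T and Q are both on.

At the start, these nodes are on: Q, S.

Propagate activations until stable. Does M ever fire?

Gate 7: S and Q on → B on.
Q and B are on, so P activates (Gate 14).
P is on, so G activates (Gate 1).
B and G are on, so W activates (Gate 9).
W and G are on, so T activates (Gate 13).
Gate 16: T and Q on → J on.
Gate 8: P and J on → M on.

Yes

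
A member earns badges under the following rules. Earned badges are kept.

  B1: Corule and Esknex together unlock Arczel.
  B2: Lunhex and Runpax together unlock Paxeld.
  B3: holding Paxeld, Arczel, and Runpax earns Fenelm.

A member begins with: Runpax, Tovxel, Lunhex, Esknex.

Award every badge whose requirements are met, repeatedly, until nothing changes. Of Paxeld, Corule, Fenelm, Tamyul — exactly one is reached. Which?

With Lunhex and Runpax, Paxeld is earned (B2).
No rule produces Tamyul, and it is not given. No rule produces Corule, and it is not given. Fenelm would need Paxeld, Arczel, and Runpax (B3), but Arczel is never earned.

Paxeld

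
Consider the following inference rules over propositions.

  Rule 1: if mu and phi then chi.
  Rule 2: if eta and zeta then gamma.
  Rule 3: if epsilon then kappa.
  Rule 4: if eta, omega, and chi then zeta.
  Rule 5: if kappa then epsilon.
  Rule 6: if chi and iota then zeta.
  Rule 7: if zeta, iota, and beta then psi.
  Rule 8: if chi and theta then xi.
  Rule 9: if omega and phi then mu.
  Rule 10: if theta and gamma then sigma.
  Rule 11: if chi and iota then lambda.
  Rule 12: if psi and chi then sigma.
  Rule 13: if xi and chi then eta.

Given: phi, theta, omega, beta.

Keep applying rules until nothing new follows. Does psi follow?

No

psi would need zeta, iota, and beta (Rule 7), but iota is never established.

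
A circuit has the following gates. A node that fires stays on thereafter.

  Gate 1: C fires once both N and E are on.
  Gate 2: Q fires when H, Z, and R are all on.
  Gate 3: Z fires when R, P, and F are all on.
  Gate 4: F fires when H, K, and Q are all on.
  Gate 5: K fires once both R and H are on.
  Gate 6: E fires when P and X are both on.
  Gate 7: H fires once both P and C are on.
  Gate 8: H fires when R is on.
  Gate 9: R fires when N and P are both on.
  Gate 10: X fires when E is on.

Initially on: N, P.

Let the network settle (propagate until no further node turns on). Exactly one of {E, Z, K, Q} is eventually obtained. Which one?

K

N and P are on, so R fires (Gate 9).
Gate 8: R on → H on.
R and H are on, so K fires (Gate 5).
Q would need H, Z, and R (Gate 2), but Z never turns on. E would need P and X (Gate 6), but X never turns on. Z would need R, P, and F (Gate 3), but F never turns on.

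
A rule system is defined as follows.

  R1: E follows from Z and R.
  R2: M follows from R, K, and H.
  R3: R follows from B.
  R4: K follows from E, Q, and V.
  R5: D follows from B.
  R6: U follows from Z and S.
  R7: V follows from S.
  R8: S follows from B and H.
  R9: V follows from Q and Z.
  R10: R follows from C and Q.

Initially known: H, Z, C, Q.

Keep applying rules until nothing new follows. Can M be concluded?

Yes

From Q and Z, R9 gives V.
From C and Q, R10 gives R.
From Z and R, R1 gives E.
From E, Q, and V, R4 gives K.
R, K, and H hold, so M follows (R2).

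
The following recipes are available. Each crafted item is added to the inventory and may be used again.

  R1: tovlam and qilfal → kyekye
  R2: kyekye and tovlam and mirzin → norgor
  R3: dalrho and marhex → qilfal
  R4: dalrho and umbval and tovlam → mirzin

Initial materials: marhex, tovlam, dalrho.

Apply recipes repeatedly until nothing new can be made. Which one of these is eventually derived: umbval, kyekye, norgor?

kyekye

Using R3, dalrho and marhex make qilfal.
tovlam and qilfal → kyekye (R1).
norgor would need kyekye, tovlam, and mirzin (R2), but mirzin is never obtained. No rule produces umbval, and it is not given.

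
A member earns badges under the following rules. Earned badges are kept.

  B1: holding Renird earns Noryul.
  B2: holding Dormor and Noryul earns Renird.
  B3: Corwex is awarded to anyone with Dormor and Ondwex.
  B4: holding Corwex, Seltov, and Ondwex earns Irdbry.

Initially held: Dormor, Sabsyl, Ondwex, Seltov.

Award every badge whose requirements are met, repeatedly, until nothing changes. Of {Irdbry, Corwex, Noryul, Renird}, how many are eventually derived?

With Dormor and Ondwex, Corwex is earned (B3).
With Corwex, Seltov, and Ondwex, Irdbry is earned (B4).
Irdbry: reached.
Corwex: reached.
Noryul would need Renird (B1), but Renird is never earned.
Renird would need Dormor and Noryul (B2), but Noryul is never earned.
Reached: Irdbry and Corwex — 2 of the 4.

2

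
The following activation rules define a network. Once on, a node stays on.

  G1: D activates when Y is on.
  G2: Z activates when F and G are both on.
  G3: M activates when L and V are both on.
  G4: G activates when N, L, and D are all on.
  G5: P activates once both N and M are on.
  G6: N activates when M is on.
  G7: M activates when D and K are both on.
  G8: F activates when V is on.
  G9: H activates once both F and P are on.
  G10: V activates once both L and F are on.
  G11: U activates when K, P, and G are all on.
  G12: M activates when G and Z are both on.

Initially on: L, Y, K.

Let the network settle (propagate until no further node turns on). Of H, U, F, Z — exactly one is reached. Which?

U

Y is on, so D activates (G1).
G7: D and K on → M on.
M is on, so N activates (G6).
G5: N and M on → P on.
N, L, and D are on, so G activates (G4).
G11: K, P, and G on → U on.
F would need V (G8), but V never turns on. Z would need F and G (G2), but F never turns on. H would need F and P (G9), but F never turns on.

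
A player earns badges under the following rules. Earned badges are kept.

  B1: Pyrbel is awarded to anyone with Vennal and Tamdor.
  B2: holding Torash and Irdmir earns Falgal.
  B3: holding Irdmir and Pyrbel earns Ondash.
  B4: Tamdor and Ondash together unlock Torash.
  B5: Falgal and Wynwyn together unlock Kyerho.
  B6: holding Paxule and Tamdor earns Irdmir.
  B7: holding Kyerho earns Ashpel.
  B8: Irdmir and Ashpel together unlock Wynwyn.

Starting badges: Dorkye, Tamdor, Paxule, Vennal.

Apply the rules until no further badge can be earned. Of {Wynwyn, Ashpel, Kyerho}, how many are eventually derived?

0

Wynwyn would need Irdmir and Ashpel (B8), but Ashpel is never earned.
Ashpel would need Kyerho (B7), but Kyerho is never earned.
Kyerho would need Falgal and Wynwyn (B5), but Wynwyn is never earned.
None of the 3 are reached.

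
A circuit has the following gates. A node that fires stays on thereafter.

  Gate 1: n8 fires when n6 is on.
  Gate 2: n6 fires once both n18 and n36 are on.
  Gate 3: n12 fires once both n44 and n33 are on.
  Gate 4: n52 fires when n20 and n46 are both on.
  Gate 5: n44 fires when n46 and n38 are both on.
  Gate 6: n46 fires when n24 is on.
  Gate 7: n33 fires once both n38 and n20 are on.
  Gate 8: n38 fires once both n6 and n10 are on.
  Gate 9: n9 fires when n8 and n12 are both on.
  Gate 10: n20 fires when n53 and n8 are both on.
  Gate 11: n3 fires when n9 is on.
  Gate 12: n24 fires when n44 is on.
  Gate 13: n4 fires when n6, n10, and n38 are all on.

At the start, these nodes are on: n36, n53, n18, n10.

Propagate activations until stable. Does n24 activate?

No

n24 would need n44 (Gate 12), but n44 never turns on.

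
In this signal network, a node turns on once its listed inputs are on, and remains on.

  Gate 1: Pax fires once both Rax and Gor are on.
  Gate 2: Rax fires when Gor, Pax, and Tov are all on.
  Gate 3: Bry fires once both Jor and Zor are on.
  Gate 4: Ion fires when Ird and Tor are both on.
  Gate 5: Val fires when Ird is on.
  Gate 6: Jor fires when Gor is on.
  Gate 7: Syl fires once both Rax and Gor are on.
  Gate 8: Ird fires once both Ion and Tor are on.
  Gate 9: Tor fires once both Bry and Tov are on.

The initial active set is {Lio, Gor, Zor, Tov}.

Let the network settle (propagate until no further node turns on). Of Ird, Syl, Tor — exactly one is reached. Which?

Gor is on, so Jor fires (Gate 6).
Gate 3: Jor and Zor on → Bry on.
Gate 9: Bry and Tov on → Tor on.
Syl would need Rax and Gor (Gate 7), but Rax never turns on. Ird would need Ion and Tor (Gate 8), but Ion never turns on.

Tor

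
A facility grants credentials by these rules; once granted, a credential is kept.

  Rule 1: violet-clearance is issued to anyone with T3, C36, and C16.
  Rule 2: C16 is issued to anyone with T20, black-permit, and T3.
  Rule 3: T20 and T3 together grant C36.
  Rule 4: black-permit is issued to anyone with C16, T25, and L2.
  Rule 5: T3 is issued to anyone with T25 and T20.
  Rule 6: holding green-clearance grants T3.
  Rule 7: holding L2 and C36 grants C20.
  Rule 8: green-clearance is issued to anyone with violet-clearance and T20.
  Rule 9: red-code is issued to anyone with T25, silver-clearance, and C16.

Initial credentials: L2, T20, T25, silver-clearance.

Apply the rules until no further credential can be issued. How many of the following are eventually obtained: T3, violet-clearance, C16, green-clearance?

Holding T25 and T20 grants T3 (Rule 5).
T3: reached.
violet-clearance would need T3, C36, and C16 (Rule 1), but C16 is never granted.
C16 would need T20, black-permit, and T3 (Rule 2), but black-permit is never granted.
green-clearance would need violet-clearance and T20 (Rule 8), but violet-clearance is never granted.
Reached: T3 — 1 of the 4.

1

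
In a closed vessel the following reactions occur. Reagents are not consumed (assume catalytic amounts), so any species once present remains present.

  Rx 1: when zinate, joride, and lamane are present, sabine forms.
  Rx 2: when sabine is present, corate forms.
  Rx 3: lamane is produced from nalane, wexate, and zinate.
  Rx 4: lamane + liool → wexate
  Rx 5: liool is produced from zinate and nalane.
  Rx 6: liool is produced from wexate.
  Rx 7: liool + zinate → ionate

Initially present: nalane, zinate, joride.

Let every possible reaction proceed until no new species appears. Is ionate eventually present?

zinate and nalane present → liool forms (Rx 5).
liool and zinate present → ionate forms (Rx 7).

Yes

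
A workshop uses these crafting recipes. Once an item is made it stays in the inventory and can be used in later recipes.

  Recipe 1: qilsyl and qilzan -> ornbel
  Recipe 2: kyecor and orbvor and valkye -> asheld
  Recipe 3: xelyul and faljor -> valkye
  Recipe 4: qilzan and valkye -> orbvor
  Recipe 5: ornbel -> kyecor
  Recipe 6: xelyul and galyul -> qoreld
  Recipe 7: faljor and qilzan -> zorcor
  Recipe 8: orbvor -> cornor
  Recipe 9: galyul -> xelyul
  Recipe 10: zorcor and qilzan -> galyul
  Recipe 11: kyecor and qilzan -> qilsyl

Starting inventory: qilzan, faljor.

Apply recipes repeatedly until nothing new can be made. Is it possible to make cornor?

faljor and qilzan -> zorcor (Recipe 7).
zorcor and qilzan -> galyul (Recipe 10).
galyul -> xelyul (Recipe 9).
Using Recipe 3, xelyul and faljor make valkye.
qilzan and valkye -> orbvor (Recipe 4).
Using Recipe 8, orbvor makes cornor.

Yes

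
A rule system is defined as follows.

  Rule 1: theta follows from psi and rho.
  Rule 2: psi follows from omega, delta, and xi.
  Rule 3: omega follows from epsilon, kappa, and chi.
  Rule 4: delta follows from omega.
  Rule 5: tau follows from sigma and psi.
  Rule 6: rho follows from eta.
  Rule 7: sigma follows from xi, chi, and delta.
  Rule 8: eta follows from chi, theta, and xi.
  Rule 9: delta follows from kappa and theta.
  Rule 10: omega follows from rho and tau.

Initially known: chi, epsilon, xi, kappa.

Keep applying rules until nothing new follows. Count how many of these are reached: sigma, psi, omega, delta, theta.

From epsilon, kappa, and chi, Rule 3 gives omega.
omega holds, so delta follows (Rule 4).
From omega, delta, and xi, Rule 2 gives psi.
From xi, chi, and delta, Rule 7 gives sigma.
sigma: reached.
psi: reached.
omega: reached.
delta: reached.
theta would need psi and rho (Rule 1), but rho is never established.
Reached: sigma, psi, omega, and delta — 4 of the 5.

4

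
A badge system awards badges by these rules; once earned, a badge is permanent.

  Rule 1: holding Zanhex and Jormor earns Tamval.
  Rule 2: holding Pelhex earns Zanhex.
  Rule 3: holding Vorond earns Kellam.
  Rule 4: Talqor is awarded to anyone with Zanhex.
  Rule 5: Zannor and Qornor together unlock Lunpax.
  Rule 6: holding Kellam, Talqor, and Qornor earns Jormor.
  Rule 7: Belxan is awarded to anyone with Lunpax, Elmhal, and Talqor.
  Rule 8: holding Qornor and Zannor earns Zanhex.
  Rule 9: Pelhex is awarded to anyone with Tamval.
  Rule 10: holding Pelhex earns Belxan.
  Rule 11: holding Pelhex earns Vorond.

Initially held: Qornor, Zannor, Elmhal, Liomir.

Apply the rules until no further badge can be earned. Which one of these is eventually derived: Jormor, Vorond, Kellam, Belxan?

With Zannor and Qornor, Lunpax is earned (Rule 5).
With Qornor and Zannor, Zanhex is earned (Rule 8).
With Zanhex, Talqor is earned (Rule 4).
With Lunpax, Elmhal, and Talqor, Belxan is earned (Rule 7).
Kellam would need Vorond (Rule 3), but Vorond is never earned. Vorond would need Pelhex (Rule 11), but Pelhex is never earned. Jormor would need Kellam, Talqor, and Qornor (Rule 6), but Kellam is never earned.

Belxan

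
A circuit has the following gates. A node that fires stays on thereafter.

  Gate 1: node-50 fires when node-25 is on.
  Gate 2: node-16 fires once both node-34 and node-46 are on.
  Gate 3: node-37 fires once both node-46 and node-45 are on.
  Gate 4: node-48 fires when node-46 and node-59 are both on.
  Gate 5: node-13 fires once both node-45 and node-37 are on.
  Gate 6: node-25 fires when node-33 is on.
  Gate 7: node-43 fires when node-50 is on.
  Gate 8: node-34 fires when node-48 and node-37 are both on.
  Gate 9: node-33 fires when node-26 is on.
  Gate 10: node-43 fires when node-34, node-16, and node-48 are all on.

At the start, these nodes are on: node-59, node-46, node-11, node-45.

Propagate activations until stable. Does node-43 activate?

Gate 3: node-46 and node-45 on → node-37 on.
node-46 and node-59 are on, so node-48 fires (Gate 4).
Gate 8: node-48 and node-37 on → node-34 on.
node-34 and node-46 are on, so node-16 fires (Gate 2).
node-34, node-16, and node-48 are on, so node-43 fires (Gate 10).

Yes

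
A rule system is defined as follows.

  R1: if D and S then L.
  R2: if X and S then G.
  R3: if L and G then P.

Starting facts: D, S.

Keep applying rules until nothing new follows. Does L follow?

From D and S, R1 gives L.

Yes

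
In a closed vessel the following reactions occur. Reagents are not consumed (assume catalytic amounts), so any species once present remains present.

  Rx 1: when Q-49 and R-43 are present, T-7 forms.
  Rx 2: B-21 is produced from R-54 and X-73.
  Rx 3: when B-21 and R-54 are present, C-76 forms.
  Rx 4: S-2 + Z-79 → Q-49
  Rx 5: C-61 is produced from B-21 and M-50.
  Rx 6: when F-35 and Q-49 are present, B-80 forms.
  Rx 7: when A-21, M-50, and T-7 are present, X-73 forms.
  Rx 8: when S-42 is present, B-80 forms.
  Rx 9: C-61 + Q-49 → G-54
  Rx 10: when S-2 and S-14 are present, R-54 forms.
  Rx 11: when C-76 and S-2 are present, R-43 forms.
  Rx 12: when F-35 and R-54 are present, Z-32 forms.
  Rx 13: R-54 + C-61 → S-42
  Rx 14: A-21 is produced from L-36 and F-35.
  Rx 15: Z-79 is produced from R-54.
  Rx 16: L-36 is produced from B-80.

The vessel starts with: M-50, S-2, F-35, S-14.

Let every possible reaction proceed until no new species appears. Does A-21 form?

S-2 and S-14 present → R-54 forms (Rx 10).
R-54 present → Z-79 forms (Rx 15).
S-2 and Z-79 present → Q-49 forms (Rx 4).
F-35 and Q-49 present → B-80 forms (Rx 6).
B-80 present → L-36 forms (Rx 16).
L-36 and F-35 present → A-21 forms (Rx 14).

Yes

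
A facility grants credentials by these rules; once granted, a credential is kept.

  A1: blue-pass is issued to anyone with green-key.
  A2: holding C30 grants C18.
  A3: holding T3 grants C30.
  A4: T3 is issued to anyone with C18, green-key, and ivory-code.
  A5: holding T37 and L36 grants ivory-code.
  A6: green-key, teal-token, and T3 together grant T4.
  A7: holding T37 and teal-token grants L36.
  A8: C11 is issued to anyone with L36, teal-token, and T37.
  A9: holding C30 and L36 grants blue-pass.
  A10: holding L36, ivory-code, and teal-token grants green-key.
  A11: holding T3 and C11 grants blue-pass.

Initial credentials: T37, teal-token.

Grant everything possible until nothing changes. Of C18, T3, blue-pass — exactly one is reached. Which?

blue-pass

Holding T37 and teal-token grants L36 (A7).
Holding T37 and L36 grants ivory-code (A5).
Holding L36, ivory-code, and teal-token grants green-key (A10).
Holding green-key grants blue-pass (A1).
T3 would need C18, green-key, and ivory-code (A4), but C18 is never granted. C18 would need C30 (A2), but C30 is never granted.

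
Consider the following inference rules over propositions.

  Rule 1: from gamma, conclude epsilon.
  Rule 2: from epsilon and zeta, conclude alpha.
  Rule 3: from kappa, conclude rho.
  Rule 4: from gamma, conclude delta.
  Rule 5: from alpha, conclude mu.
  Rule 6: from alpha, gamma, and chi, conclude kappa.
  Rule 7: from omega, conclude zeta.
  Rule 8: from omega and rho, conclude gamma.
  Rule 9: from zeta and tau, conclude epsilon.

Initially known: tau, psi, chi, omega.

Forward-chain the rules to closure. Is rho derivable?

rho would need kappa (Rule 3), but kappa is never established.

No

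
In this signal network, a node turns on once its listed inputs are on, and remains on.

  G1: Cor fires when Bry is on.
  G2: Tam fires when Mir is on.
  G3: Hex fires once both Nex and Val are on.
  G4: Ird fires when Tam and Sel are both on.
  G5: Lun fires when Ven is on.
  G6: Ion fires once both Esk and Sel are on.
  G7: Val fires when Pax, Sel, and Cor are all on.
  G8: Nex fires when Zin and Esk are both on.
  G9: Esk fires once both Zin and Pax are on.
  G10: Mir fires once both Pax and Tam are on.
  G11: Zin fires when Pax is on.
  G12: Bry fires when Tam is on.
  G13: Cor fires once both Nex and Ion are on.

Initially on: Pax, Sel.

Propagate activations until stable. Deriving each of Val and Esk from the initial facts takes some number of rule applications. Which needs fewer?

Esk

Esk: Pax is on, so Zin fires (G11). Zin and Pax are on, so Esk fires (G9). [2 rule applications]
Val: G11: Pax on → Zin on. G9: Zin and Pax on → Esk on. Zin and Esk are on, so Nex fires (G8). G6: Esk and Sel on → Ion on. Nex and Ion are on, so Cor fires (G13). G7: Pax, Sel, and Cor on → Val on. [6 rule applications]
Esk needs fewer.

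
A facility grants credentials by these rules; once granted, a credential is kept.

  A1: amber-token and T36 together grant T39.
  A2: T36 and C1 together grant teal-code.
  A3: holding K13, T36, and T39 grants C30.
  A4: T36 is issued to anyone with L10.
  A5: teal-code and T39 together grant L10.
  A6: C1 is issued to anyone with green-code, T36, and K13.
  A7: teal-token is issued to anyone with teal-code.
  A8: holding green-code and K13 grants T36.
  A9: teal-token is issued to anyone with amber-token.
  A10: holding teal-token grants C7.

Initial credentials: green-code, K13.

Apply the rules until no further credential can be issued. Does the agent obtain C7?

Holding green-code and K13 grants T36 (A8).
Holding green-code, T36, and K13 grants C1 (A6).
Holding T36 and C1 grants teal-code (A2).
Holding teal-code grants teal-token (A7).
Holding teal-token grants C7 (A10).

Yes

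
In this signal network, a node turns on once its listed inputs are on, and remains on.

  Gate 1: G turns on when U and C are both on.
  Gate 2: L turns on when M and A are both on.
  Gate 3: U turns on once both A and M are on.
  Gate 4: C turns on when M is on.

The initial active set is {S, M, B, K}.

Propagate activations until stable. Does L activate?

No

L would need M and A (Gate 2), but A never turns on.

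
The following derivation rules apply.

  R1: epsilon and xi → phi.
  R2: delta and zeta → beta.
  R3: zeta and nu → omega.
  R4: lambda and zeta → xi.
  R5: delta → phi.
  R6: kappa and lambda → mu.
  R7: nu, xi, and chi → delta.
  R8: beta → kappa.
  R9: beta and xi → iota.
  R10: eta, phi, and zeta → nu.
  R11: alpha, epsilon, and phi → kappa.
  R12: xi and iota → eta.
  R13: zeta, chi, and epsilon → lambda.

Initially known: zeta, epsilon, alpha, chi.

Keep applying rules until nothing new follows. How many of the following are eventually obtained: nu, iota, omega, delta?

0

nu would need eta, phi, and zeta (R10), but eta is never established.
iota would need beta and xi (R9), but beta is never established.
omega would need zeta and nu (R3), but nu is never established.
delta would need nu, xi, and chi (R7), but nu is never established.
None of the 4 are reached.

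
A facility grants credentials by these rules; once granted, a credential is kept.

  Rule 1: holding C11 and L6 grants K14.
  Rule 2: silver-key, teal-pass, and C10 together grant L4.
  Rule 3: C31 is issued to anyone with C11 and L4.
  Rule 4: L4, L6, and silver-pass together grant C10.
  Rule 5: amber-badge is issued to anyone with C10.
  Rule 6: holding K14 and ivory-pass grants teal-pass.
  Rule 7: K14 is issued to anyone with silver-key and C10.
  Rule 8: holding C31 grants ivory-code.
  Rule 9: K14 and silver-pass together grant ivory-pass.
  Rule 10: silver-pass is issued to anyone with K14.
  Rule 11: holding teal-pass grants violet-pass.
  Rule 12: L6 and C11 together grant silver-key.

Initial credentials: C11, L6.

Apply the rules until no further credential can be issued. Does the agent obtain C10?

No

C10 would need L4, L6, and silver-pass (Rule 4), but L4 is never granted.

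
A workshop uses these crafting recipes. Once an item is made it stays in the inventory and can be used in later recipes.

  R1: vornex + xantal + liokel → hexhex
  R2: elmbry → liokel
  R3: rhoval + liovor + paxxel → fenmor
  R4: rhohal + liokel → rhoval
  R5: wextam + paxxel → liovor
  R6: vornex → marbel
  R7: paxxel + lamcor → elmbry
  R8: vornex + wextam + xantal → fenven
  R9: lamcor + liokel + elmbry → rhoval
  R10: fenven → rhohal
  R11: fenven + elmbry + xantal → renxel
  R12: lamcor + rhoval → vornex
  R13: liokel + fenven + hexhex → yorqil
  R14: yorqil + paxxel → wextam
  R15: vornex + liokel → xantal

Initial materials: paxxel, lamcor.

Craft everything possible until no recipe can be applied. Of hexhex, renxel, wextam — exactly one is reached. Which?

Using R7, paxxel and lamcor make elmbry.
Using R2, elmbry makes liokel.
lamcor + liokel + elmbry → rhoval (R9).
Using R12, lamcor and rhoval make vornex.
Using R15, vornex and liokel make xantal.
vornex + xantal + liokel → hexhex (R1).
wextam would need yorqil and paxxel (R14), but yorqil is never obtained. renxel would need fenven, elmbry, and xantal (R11), but fenven is never obtained.

hexhex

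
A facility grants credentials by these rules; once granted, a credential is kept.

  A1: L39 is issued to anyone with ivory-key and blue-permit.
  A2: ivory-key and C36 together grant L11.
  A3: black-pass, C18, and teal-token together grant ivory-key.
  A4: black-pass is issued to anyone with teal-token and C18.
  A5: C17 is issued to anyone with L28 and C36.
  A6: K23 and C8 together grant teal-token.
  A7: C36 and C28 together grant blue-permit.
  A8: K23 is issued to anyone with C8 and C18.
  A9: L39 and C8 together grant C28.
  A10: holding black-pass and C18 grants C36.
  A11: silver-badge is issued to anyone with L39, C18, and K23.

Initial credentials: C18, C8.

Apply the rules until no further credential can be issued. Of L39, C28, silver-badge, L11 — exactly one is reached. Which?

Holding C8 and C18 grants K23 (A8).
Holding K23 and C8 grants teal-token (A6).
Holding teal-token and C18 grants black-pass (A4).
Holding black-pass, C18, and teal-token grants ivory-key (A3).
Holding black-pass and C18 grants C36 (A10).
Holding ivory-key and C36 grants L11 (A2).
L39 would need ivory-key and blue-permit (A1), but blue-permit is never granted. silver-badge would need L39, C18, and K23 (A11), but L39 is never granted. C28 would need L39 and C8 (A9), but L39 is never granted.

L11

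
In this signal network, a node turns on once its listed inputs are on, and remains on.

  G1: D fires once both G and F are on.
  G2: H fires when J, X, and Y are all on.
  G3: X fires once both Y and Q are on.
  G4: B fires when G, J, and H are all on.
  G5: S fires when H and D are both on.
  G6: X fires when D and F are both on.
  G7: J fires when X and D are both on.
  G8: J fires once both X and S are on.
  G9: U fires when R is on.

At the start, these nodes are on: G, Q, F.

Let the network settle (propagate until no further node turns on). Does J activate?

Yes

G1: G and F on → D on.
G6: D and F on → X on.
G7: X and D on → J on.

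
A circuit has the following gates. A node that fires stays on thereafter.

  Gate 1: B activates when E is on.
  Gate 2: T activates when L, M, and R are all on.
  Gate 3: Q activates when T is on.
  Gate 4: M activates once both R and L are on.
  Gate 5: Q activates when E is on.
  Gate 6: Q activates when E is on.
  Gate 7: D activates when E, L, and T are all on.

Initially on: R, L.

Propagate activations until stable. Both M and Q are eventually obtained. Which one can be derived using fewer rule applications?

M: Gate 4: R and L on → M on. [1 rule application]
Q: R and L are on, so M activates (Gate 4). Gate 2: L, M, and R on → T on. Gate 3: T on → Q on. [3 rule applications]
M needs fewer.

M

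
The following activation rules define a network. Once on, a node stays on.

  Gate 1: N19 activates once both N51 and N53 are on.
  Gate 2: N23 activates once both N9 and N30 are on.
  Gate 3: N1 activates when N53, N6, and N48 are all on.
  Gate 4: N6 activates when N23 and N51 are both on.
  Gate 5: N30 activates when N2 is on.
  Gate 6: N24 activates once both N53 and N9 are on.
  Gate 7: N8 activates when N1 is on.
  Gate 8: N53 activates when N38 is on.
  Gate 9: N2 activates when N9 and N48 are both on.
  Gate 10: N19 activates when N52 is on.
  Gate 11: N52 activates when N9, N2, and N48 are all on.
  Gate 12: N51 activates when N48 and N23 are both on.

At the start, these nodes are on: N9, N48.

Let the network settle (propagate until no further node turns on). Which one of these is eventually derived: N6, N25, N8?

N6

Gate 9: N9 and N48 on → N2 on.
N2 is on, so N30 activates (Gate 5).
N9 and N30 are on, so N23 activates (Gate 2).
N48 and N23 are on, so N51 activates (Gate 12).
Gate 4: N23 and N51 on → N6 on.
N8 would need N1 (Gate 7), but N1 never turns on. No rule produces N25, and it is not given.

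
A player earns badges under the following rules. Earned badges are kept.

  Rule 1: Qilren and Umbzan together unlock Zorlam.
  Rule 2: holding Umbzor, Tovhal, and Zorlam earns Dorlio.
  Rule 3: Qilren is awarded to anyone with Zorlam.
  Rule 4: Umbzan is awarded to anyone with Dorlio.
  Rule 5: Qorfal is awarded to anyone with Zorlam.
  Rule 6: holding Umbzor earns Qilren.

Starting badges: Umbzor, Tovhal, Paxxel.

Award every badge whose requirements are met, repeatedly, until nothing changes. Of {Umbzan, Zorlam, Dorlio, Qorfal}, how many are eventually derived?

Umbzan would need Dorlio (Rule 4), but Dorlio is never earned.
Zorlam would need Qilren and Umbzan (Rule 1), but Umbzan is never earned.
Dorlio would need Umbzor, Tovhal, and Zorlam (Rule 2), but Zorlam is never earned.
Qorfal would need Zorlam (Rule 5), but Zorlam is never earned.
None of the 4 are reached.

0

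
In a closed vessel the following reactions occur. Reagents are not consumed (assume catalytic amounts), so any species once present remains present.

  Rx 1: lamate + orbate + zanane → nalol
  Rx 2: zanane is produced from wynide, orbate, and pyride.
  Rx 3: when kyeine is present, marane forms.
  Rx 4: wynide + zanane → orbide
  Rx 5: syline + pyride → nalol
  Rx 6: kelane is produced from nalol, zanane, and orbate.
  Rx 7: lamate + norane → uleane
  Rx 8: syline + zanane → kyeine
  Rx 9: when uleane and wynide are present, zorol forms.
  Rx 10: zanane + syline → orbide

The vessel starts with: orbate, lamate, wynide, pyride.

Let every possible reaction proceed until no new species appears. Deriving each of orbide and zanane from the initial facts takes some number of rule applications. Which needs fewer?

zanane: wynide, orbate, and pyride present → zanane forms (Rx 2). [1 rule application]
orbide: wynide, orbate, and pyride present → zanane forms (Rx 2). wynide and zanane present → orbide forms (Rx 4). [2 rule applications]
zanane needs fewer.

zanane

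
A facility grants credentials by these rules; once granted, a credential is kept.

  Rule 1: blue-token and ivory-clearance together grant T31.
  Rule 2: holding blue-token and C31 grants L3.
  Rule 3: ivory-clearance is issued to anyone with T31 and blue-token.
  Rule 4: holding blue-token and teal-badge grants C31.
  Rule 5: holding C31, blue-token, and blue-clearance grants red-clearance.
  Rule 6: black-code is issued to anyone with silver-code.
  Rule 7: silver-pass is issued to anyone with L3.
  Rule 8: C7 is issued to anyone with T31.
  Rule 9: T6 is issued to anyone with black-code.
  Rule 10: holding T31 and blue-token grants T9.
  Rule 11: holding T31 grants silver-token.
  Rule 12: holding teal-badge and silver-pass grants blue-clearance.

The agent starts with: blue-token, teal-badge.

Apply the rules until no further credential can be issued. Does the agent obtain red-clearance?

Yes

Holding blue-token and teal-badge grants C31 (Rule 4).
Holding blue-token and C31 grants L3 (Rule 2).
Holding L3 grants silver-pass (Rule 7).
Holding teal-badge and silver-pass grants blue-clearance (Rule 12).
Holding C31, blue-token, and blue-clearance grants red-clearance (Rule 5).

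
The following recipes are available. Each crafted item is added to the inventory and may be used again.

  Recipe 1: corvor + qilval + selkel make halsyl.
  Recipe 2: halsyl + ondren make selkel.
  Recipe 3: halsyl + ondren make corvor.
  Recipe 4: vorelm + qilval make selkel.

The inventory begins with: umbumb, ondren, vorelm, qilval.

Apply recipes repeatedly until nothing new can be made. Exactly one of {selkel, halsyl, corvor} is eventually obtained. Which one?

selkel

vorelm + qilval → selkel (Recipe 4).
corvor would need halsyl and ondren (Recipe 3), but halsyl is never obtained. halsyl would need corvor, qilval, and selkel (Recipe 1), but corvor is never obtained.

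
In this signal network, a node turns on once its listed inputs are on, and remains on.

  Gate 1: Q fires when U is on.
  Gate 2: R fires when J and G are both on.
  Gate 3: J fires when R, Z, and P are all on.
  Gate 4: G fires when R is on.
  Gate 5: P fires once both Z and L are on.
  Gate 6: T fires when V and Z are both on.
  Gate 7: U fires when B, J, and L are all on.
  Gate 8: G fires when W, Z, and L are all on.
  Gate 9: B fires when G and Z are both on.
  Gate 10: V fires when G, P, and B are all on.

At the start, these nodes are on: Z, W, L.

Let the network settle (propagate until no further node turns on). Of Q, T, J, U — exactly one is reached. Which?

T

W, Z, and L are on, so G fires (Gate 8).
Z and L are on, so P fires (Gate 5).
Gate 9: G and Z on → B on.
G, P, and B are on, so V fires (Gate 10).
Gate 6: V and Z on → T on.
J would need R, Z, and P (Gate 3), but R never turns on. U would need B, J, and L (Gate 7), but J never turns on. Q would need U (Gate 1), but U never turns on.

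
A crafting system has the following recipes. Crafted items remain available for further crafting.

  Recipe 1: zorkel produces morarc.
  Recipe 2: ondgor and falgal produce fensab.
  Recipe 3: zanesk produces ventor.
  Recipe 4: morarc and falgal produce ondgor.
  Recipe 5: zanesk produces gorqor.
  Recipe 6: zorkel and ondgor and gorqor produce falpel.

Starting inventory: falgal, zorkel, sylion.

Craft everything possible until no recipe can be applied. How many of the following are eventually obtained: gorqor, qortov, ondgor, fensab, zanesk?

Using Recipe 1, zorkel makes morarc.
morarc and falgal → ondgor (Recipe 4).
Using Recipe 2, ondgor and falgal make fensab.
gorqor would need zanesk (Recipe 5), but zanesk is never obtained.
No rule produces qortov, and it is not given.
ondgor: reached.
fensab: reached.
No rule produces zanesk, and it is not given.
Reached: ondgor and fensab — 2 of the 5.

2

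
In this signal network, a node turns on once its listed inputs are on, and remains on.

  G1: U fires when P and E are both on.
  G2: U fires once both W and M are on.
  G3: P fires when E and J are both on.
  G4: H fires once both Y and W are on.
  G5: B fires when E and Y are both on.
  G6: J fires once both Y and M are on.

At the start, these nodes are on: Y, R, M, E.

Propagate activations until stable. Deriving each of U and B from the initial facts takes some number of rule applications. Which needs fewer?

B: G5: E and Y on → B on. [1 rule application]
U: G6: Y and M on → J on. G3: E and J on → P on. G1: P and E on → U on. [3 rule applications]
B needs fewer.

B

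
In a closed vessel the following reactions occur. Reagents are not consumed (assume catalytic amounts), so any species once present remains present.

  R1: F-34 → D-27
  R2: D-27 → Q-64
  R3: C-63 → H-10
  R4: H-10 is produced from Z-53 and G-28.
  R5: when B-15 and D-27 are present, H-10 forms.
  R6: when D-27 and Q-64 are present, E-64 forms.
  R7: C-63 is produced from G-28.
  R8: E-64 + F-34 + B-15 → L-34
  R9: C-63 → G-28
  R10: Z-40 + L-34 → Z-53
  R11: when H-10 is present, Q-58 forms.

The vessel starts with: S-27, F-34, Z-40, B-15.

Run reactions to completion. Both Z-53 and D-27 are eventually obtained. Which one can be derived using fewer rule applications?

D-27: F-34 present → D-27 forms (R1). [1 rule application]
Z-53: F-34 present → D-27 forms (R1). D-27 present → Q-64 forms (R2). D-27 and Q-64 present → E-64 forms (R6). E-64, F-34, and B-15 present → L-34 forms (R8). Z-40 and L-34 present → Z-53 forms (R10). [5 rule applications]
D-27 needs fewer.

D-27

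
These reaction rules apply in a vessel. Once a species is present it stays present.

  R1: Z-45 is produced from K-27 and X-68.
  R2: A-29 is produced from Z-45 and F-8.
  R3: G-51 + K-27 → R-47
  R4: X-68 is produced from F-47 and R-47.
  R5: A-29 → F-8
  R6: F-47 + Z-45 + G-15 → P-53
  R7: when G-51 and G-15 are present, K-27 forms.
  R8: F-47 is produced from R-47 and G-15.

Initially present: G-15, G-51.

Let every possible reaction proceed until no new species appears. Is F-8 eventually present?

No

F-8 would need A-29 (R5), but A-29 never forms.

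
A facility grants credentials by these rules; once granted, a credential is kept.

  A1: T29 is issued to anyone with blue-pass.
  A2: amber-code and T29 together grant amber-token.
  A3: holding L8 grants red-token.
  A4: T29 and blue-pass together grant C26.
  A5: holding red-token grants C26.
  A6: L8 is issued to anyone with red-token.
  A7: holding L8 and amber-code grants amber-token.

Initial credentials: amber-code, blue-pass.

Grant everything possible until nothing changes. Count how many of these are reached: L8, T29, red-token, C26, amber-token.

Holding blue-pass grants T29 (A1).
Holding T29 and blue-pass grants C26 (A4).
Holding amber-code and T29 grants amber-token (A2).
L8 would need red-token (A6), but red-token is never granted.
T29: reached.
red-token would need L8 (A3), but L8 is never granted.
C26: reached.
amber-token: reached.
Reached: T29, C26, and amber-token — 3 of the 5.

3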